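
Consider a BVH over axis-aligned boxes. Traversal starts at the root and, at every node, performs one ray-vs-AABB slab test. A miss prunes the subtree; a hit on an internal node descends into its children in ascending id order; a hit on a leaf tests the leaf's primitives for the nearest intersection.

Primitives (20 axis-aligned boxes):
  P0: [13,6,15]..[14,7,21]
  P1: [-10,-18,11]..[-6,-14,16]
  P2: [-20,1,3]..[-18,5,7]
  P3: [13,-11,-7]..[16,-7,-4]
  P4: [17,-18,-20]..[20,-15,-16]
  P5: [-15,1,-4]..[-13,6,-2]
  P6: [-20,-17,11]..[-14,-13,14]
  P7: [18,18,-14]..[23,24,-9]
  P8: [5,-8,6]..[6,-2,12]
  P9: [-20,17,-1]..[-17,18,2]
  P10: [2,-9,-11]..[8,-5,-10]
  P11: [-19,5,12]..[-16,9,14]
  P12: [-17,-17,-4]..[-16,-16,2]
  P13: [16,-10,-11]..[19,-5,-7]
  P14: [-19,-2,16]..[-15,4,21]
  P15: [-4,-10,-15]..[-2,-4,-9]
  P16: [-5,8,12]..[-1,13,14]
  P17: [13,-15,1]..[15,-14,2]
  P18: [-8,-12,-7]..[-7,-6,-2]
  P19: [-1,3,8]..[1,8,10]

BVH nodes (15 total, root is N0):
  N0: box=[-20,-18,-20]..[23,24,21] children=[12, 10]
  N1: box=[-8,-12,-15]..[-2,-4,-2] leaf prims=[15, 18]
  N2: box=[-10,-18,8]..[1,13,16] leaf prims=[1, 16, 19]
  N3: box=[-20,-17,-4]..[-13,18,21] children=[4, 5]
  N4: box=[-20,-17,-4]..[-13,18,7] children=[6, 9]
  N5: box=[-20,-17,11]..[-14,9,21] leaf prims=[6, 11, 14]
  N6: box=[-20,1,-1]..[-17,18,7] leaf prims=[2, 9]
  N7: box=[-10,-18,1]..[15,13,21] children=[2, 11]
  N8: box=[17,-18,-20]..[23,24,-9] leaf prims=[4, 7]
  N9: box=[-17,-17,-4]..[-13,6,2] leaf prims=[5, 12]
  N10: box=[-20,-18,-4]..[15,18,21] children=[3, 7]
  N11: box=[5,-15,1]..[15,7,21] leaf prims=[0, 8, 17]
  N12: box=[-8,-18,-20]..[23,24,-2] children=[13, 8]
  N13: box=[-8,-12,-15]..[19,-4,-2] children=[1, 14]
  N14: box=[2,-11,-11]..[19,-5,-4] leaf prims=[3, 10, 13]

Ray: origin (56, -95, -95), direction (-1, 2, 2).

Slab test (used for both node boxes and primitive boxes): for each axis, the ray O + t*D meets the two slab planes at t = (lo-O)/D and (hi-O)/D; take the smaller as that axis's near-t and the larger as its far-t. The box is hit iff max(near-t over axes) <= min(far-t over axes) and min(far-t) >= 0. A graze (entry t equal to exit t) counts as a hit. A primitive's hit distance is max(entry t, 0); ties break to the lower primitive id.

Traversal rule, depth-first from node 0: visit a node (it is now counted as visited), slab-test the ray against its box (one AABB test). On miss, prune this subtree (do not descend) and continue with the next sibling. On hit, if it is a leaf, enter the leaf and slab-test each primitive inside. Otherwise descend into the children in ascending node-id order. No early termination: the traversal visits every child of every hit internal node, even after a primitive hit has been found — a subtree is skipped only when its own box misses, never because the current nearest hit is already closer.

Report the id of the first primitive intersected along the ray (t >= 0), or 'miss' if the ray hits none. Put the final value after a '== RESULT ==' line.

Traverse from the root:
N0 x:[33,76] y:[77/2,119/2] z:[75/2,58] -> hit [77/2,58], descend [10, 12]
  N10 x:[41,76] y:[77/2,113/2] z:[91/2,58] -> hit [91/2,113/2], descend [3, 7]
    N3 x:[69,76] y:[39,113/2] z:[91/2,58] -> miss, prune
    N7 x:[41,66] y:[77/2,54] z:[48,58] -> hit [48,54], descend [2, 11]
      N2 x:[55,66] y:[77/2,54] z:[103/2,111/2] -> miss, prune
      N11 x:[41,51] y:[40,51] z:[48,58] -> hit [48,51] leaf, test {P0(miss), P8(miss), P17(miss)}
  N12 x:[33,64] y:[77/2,119/2] z:[75/2,93/2] -> hit [77/2,93/2], descend [8, 13]
    N8 x:[33,39] y:[77/2,119/2] z:[75/2,43] -> hit [77/2,39] leaf, test {P4@t=77/2, P7(miss)}
    N13 x:[37,64] y:[83/2,91/2] z:[40,93/2] -> hit [83/2,91/2], descend [1, 14]
      N1 x:[58,64] y:[83/2,91/2] z:[40,93/2] -> miss, prune
      N14 x:[37,54] y:[42,45] z:[42,91/2] -> hit [42,45] leaf, test {P3(miss), P10(miss), P13(miss)}

11 AABB tests over nodes [0, 10, 3, 7, 2, 11, 12, 8, 13, 1, 14]; 3 leaves entered; closest P4.

== RESULT ==
4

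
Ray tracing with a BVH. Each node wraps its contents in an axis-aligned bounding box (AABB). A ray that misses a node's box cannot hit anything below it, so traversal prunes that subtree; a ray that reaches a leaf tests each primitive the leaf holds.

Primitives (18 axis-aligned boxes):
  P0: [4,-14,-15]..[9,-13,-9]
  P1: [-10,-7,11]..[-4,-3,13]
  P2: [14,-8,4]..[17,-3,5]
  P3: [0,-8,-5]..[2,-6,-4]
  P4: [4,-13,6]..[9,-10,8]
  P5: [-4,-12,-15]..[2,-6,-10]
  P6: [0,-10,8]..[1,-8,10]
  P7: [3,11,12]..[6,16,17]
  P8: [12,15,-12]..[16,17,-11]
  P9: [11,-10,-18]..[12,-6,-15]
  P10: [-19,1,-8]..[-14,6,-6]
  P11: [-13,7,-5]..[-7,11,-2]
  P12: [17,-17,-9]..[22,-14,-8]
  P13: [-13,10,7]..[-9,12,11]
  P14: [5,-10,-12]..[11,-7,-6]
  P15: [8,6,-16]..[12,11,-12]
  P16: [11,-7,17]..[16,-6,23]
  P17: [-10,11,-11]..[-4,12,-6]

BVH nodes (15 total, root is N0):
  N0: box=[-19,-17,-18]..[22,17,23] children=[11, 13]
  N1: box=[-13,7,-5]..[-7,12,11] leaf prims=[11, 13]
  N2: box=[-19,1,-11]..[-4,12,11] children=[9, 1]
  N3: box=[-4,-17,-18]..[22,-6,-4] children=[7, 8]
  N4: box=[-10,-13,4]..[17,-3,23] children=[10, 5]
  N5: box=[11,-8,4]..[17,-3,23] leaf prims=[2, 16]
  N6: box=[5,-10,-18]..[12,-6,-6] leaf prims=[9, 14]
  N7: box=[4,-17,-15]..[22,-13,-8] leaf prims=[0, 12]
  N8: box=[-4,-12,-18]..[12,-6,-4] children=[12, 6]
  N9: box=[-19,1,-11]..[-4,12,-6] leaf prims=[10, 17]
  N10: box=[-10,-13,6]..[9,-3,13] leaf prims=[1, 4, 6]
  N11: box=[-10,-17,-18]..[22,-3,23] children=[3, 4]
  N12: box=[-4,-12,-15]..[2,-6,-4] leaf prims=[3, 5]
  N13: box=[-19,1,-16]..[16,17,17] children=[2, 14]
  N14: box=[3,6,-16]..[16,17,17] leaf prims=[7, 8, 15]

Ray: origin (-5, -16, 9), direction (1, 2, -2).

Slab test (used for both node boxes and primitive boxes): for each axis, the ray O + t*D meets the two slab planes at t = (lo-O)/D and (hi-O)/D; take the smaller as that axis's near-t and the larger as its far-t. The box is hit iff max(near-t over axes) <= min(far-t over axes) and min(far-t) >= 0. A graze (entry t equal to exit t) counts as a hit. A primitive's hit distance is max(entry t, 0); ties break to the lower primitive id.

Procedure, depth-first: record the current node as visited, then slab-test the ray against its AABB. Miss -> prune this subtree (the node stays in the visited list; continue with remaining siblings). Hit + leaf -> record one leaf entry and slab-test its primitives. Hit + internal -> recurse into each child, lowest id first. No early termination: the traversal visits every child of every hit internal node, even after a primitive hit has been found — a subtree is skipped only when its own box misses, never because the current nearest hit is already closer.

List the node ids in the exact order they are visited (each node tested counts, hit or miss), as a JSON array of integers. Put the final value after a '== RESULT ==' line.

Traverse from the root:
N0 x:[-14,27] y:[-1/2,33/2] z:[-7,27/2] -> hit [-1/2,27/2], descend [11, 13]
  N11 x:[-5,27] y:[-1/2,13/2] z:[-7,27/2] -> hit [-1/2,13/2], descend [3, 4]
    N3 x:[1,27] y:[-1/2,5] z:[13/2,27/2] -> miss, prune
    N4 x:[-5,22] y:[3/2,13/2] z:[-7,5/2] -> hit [3/2,5/2], descend [5, 10]
      N5 x:[16,22] y:[4,13/2] z:[-7,5/2] -> miss, prune
      N10 x:[-5,14] y:[3/2,13/2] z:[-2,3/2] -> hit [3/2,3/2] leaf, test {P1(miss), P4(miss), P6(miss)}
  N13 x:[-14,21] y:[17/2,33/2] z:[-4,25/2] -> hit [17/2,25/2], descend [2, 14]
    N2 x:[-14,1] y:[17/2,14] z:[-1,10] -> miss, prune
    N14 x:[8,21] y:[11,33/2] z:[-4,25/2] -> hit [11,25/2] leaf, test {P7(miss), P8(miss), P15(miss)}

Visited [0, 11, 3, 4, 5, 10, 13, 2, 14]. Tests: 9 box, 2 leaf. Nearest: miss.

== RESULT ==
[0, 11, 3, 4, 5, 10, 13, 2, 14]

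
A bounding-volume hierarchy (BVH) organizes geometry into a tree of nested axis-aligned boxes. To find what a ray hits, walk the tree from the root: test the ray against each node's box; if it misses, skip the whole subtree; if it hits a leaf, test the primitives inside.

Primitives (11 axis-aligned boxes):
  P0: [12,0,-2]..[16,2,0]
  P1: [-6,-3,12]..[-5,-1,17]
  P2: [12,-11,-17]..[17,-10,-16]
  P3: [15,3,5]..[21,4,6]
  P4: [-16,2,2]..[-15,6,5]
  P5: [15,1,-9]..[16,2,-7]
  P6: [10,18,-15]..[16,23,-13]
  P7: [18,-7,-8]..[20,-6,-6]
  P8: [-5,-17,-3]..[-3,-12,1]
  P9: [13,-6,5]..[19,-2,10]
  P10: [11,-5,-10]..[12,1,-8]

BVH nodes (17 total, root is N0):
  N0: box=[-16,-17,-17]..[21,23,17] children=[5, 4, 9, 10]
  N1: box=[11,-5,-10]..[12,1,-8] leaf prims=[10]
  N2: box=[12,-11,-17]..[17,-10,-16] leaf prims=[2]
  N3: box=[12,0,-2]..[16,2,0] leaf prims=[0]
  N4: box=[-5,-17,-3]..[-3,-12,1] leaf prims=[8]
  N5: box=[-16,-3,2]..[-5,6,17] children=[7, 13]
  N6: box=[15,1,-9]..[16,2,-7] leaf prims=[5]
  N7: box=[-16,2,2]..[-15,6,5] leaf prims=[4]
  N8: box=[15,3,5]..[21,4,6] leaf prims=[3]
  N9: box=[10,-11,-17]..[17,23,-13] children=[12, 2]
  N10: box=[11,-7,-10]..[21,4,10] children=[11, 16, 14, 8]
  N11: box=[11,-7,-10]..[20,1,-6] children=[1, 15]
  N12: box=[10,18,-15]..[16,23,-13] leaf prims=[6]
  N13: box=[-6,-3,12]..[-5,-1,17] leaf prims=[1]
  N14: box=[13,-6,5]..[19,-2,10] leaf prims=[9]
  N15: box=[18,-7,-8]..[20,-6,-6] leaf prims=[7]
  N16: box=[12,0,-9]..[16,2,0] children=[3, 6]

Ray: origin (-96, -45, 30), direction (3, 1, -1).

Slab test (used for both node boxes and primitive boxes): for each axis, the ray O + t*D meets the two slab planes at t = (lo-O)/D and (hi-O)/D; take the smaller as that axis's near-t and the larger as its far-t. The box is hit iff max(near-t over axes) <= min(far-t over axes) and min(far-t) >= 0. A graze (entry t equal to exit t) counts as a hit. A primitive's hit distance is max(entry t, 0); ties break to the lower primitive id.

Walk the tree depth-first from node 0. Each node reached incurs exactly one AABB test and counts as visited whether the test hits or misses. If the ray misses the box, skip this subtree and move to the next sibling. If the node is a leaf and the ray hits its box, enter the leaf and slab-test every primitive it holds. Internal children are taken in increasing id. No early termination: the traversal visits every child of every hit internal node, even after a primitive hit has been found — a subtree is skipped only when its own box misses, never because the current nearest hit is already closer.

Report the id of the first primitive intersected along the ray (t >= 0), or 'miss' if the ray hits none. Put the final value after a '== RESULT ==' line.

Trace the traversal:
N0 x:[80/3,39] y:[28,68] z:[13,47] -> hit [28,39], descend [4, 5, 9, 10]
  N4 x:[91/3,31] y:[28,33] z:[29,33] -> hit [91/3,31] leaf, test {P8@t=91/3}
  N5 x:[80/3,91/3] y:[42,51] z:[13,28] -> miss, prune
  N9 x:[106/3,113/3] y:[34,68] z:[43,47] -> miss, prune
  N10 x:[107/3,39] y:[38,49] z:[20,40] -> hit [38,39], descend [8, 11, 14, 16]
    N8 x:[37,39] y:[48,49] z:[24,25] -> miss, prune
    N11 x:[107/3,116/3] y:[38,46] z:[36,40] -> hit [38,116/3], descend [1, 15]
      N1 x:[107/3,36] y:[40,46] z:[38,40] -> miss, prune
      N15 x:[38,116/3] y:[38,39] z:[36,38] -> hit [38,38] leaf, test {P7@t=38}
    N14 x:[109/3,115/3] y:[39,43] z:[20,25] -> miss, prune
    N16 x:[36,112/3] y:[45,47] z:[30,39] -> miss, prune

order=[0, 4, 5, 9, 10, 8, 11, 1, 15, 14, 16]  |boxes|=11  |leaves|=2  hit=P8

== RESULT ==
8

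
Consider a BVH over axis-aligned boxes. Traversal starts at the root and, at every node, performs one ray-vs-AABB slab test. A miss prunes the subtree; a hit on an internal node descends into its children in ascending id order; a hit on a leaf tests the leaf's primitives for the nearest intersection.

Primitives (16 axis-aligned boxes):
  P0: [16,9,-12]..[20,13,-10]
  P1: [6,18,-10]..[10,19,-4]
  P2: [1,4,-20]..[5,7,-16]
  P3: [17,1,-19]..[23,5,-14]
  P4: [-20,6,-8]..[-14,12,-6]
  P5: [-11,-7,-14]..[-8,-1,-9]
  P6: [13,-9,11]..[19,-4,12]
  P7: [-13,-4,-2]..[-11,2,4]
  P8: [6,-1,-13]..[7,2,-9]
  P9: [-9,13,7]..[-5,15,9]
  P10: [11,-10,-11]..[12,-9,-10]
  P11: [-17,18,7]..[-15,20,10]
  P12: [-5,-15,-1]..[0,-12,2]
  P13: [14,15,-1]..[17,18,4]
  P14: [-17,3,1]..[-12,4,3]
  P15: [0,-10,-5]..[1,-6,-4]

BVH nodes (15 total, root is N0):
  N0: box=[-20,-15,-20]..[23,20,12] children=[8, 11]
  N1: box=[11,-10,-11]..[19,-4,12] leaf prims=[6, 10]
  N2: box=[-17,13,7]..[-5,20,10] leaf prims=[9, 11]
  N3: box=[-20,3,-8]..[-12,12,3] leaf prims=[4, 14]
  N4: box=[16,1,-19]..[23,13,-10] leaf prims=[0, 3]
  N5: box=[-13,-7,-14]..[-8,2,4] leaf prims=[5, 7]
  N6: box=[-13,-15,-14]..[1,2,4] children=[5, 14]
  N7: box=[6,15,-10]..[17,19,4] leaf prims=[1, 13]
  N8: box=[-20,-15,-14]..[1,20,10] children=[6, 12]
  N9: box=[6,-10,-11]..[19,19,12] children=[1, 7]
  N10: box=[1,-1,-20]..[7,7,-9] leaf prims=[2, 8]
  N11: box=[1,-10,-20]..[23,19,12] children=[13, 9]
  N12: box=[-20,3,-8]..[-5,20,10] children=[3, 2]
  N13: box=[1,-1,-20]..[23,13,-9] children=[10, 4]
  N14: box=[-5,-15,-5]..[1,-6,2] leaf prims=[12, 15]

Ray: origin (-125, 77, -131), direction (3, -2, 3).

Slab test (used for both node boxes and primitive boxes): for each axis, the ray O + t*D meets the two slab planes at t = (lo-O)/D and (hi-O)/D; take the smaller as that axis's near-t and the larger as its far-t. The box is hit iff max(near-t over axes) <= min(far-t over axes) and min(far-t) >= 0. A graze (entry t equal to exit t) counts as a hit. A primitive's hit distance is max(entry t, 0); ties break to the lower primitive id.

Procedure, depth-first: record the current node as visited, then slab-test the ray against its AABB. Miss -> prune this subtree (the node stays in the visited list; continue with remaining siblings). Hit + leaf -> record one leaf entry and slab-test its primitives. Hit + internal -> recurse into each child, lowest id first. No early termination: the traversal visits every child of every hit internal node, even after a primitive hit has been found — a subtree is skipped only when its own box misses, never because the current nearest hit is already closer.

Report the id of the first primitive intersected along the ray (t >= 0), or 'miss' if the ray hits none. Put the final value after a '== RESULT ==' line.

Trace the traversal:
N0 x:[35,148/3] y:[57/2,46] z:[37,143/3] -> hit [37,46], descend [8, 11]
  N8 x:[35,42] y:[57/2,46] z:[39,47] -> hit [39,42], descend [6, 12]
    N6 x:[112/3,42] y:[75/2,46] z:[39,45] -> hit [39,42], descend [5, 14]
      N5 x:[112/3,39] y:[75/2,42] z:[39,45] -> hit [39,39] leaf, test {P5@t=39, P7(miss)}
      N14 x:[40,42] y:[83/2,46] z:[42,133/3] -> hit [42,42] leaf, test {P12(miss), P15@t=42}
    N12 x:[35,40] y:[57/2,37] z:[41,47] -> miss, prune
  N11 x:[42,148/3] y:[29,87/2] z:[37,143/3] -> hit [42,87/2], descend [9, 13]
    N9 x:[131/3,48] y:[29,87/2] z:[40,143/3] -> miss, prune
    N13 x:[42,148/3] y:[32,39] z:[37,122/3] -> miss, prune

Visited [0, 8, 6, 5, 14, 12, 11, 9, 13]. Tests: 9 box, 2 leaf. Nearest: P5.

== RESULT ==
5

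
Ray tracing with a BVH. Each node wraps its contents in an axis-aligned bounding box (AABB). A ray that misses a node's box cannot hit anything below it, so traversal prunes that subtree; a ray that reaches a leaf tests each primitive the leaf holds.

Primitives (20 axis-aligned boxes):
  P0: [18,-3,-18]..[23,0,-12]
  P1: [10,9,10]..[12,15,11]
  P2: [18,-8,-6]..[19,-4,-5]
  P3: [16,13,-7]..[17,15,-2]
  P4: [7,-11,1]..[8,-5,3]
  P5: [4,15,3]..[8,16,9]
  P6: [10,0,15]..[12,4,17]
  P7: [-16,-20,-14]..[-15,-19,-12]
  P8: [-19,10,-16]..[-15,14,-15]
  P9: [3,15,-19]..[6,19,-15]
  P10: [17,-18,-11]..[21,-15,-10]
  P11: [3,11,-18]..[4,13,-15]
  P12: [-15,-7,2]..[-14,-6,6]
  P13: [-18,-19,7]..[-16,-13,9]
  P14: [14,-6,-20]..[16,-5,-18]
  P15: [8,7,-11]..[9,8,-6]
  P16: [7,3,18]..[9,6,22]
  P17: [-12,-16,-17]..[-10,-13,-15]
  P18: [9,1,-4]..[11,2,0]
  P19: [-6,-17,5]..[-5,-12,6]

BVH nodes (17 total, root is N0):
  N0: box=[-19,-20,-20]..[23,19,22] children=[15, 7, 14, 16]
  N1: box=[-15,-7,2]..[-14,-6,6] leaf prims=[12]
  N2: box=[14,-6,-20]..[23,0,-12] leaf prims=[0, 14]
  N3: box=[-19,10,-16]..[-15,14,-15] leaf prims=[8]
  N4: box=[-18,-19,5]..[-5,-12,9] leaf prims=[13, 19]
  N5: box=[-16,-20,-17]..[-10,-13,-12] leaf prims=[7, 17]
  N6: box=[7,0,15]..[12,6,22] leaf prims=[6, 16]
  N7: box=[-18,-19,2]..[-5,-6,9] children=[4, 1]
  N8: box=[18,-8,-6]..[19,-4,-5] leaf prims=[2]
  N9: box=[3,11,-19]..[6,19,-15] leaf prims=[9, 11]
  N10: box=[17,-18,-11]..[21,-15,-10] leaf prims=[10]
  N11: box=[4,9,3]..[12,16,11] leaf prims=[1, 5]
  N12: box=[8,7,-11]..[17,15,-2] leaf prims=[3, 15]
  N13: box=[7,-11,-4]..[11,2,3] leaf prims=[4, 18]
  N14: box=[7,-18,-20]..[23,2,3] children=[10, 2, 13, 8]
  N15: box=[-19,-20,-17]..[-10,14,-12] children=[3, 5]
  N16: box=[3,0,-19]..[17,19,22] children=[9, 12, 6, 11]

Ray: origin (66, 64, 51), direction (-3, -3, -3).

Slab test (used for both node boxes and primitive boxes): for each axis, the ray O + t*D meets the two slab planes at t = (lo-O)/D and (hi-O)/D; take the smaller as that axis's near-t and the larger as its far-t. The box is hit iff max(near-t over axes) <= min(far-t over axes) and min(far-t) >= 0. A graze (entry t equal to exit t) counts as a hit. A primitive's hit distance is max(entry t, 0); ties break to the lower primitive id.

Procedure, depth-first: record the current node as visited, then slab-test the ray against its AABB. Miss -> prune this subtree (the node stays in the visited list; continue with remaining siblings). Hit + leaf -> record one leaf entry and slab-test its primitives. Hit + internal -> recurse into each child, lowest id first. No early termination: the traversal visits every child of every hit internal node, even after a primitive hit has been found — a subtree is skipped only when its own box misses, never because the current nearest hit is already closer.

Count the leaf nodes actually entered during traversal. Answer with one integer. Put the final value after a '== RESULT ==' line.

Walk:
N0 x:[43/3,85/3] y:[15,28] z:[29/3,71/3] -> hit [15,71/3], descend [7, 14, 15, 16]
  N7 x:[71/3,28] y:[70/3,83/3] z:[14,49/3] -> miss, prune
  N14 x:[43/3,59/3] y:[62/3,82/3] z:[16,71/3] -> miss, prune
  N15 x:[76/3,85/3] y:[50/3,28] z:[21,68/3] -> miss, prune
  N16 x:[49/3,21] y:[15,64/3] z:[29/3,70/3] -> hit [49/3,21], descend [6, 9, 11, 12]
    N6 x:[18,59/3] y:[58/3,64/3] z:[29/3,12] -> miss, prune
    N9 x:[20,21] y:[15,53/3] z:[22,70/3] -> miss, prune
    N11 x:[18,62/3] y:[16,55/3] z:[40/3,16] -> miss, prune
    N12 x:[49/3,58/3] y:[49/3,19] z:[53/3,62/3] -> hit [53/3,19] leaf, test {P3(miss), P15@t=19}

Summary -> nodes [0, 7, 14, 15, 16, 6, 9, 11, 12]; box-tests=9; leaf-entries=1; first=P15

== RESULT ==
1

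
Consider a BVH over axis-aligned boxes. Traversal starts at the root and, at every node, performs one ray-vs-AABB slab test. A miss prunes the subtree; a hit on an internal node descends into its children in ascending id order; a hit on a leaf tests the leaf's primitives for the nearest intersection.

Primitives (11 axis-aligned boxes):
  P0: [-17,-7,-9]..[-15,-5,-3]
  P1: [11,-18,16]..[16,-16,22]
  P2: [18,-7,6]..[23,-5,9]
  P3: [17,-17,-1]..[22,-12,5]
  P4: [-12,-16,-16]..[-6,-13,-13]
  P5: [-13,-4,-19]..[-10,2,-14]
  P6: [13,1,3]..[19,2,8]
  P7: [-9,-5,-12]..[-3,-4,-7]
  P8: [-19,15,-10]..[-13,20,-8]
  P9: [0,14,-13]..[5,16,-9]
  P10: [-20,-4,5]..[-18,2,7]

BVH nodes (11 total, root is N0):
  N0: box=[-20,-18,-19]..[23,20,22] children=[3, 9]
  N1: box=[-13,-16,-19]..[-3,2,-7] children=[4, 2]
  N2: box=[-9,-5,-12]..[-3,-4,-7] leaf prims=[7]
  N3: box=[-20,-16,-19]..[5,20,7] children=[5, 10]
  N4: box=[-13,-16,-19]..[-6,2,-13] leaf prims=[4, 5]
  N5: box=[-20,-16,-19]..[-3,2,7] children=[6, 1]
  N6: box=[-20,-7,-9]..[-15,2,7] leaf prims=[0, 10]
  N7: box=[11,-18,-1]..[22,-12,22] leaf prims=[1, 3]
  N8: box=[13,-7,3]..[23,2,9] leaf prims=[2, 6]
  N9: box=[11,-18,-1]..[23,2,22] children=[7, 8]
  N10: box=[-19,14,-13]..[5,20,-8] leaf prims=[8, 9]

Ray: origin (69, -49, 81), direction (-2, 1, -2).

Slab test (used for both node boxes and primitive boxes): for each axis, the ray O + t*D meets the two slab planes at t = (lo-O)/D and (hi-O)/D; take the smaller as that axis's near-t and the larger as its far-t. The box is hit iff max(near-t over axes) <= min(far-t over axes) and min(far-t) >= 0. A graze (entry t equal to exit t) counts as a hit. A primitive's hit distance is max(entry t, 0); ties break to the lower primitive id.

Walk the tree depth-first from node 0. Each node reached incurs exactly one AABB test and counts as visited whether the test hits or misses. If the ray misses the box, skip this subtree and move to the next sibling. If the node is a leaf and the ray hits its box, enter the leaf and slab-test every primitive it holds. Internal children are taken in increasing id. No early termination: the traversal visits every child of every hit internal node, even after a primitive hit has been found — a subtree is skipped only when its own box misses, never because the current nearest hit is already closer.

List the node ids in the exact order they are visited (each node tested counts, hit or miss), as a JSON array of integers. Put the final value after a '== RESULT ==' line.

Walk:
N0 x:[23,89/2] y:[31,69] z:[59/2,50] -> hit [31,89/2], descend [3, 9]
  N3 x:[32,89/2] y:[33,69] z:[37,50] -> hit [37,89/2], descend [5, 10]
    N5 x:[36,89/2] y:[33,51] z:[37,50] -> hit [37,89/2], descend [1, 6]
      N1 x:[36,41] y:[33,51] z:[44,50] -> miss, prune
      N6 x:[42,89/2] y:[42,51] z:[37,45] -> hit [42,89/2] leaf, test {P0@t=42, P10(miss)}
    N10 x:[32,44] y:[63,69] z:[89/2,47] -> miss, prune
  N9 x:[23,29] y:[31,51] z:[59/2,41] -> miss, prune

Summary -> nodes [0, 3, 5, 1, 6, 10, 9]; box-tests=7; leaf-entries=1; first=P0

== RESULT ==
[0, 3, 5, 1, 6, 10, 9]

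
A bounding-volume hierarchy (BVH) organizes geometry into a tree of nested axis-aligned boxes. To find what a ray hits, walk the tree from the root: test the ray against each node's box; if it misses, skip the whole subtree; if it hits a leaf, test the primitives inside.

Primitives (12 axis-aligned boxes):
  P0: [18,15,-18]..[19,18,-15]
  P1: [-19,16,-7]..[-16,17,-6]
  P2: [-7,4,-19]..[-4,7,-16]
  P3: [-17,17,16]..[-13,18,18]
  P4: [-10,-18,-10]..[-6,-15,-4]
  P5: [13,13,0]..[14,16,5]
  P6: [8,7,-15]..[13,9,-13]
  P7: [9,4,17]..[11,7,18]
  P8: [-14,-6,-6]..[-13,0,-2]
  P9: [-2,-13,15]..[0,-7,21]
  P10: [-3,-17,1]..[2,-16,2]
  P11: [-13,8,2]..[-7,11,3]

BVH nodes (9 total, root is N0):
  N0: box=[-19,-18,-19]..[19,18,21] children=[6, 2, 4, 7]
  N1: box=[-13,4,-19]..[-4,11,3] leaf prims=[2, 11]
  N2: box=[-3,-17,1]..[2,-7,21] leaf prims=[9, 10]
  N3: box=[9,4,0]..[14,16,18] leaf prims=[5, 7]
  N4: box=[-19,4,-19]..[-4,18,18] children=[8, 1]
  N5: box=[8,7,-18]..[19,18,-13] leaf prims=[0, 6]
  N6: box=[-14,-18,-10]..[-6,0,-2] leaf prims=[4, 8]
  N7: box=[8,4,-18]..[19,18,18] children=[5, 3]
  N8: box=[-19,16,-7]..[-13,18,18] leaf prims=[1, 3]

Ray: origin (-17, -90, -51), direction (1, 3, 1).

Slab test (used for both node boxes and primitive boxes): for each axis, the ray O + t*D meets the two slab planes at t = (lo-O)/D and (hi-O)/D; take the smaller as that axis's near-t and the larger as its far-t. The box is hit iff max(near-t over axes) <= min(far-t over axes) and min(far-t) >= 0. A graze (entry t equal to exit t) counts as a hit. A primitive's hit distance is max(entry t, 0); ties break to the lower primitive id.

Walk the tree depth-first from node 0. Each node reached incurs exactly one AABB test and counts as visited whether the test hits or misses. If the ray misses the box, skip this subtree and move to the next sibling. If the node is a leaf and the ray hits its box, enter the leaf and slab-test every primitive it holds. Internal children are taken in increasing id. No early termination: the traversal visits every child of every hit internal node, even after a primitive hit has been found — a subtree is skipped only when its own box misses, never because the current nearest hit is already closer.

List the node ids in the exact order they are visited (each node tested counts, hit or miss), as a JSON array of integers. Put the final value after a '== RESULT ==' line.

Traverse from the root:
N0 x:[-2,36] y:[24,36] z:[32,72] -> hit [32,36], descend [2, 4, 6, 7]
  N2 x:[14,19] y:[73/3,83/3] z:[52,72] -> miss, prune
  N4 x:[-2,13] y:[94/3,36] z:[32,69] -> miss, prune
  N6 x:[3,11] y:[24,30] z:[41,49] -> miss, prune
  N7 x:[25,36] y:[94/3,36] z:[33,69] -> hit [33,36], descend [3, 5]
    N3 x:[26,31] y:[94/3,106/3] z:[51,69] -> miss, prune
    N5 x:[25,36] y:[97/3,36] z:[33,38] -> hit [33,36] leaf, test {P0@t=35, P6(miss)}

Visited [0, 2, 4, 6, 7, 3, 5]. Tests: 7 box, 1 leaf. Nearest: P0.

== RESULT ==
[0, 2, 4, 6, 7, 3, 5]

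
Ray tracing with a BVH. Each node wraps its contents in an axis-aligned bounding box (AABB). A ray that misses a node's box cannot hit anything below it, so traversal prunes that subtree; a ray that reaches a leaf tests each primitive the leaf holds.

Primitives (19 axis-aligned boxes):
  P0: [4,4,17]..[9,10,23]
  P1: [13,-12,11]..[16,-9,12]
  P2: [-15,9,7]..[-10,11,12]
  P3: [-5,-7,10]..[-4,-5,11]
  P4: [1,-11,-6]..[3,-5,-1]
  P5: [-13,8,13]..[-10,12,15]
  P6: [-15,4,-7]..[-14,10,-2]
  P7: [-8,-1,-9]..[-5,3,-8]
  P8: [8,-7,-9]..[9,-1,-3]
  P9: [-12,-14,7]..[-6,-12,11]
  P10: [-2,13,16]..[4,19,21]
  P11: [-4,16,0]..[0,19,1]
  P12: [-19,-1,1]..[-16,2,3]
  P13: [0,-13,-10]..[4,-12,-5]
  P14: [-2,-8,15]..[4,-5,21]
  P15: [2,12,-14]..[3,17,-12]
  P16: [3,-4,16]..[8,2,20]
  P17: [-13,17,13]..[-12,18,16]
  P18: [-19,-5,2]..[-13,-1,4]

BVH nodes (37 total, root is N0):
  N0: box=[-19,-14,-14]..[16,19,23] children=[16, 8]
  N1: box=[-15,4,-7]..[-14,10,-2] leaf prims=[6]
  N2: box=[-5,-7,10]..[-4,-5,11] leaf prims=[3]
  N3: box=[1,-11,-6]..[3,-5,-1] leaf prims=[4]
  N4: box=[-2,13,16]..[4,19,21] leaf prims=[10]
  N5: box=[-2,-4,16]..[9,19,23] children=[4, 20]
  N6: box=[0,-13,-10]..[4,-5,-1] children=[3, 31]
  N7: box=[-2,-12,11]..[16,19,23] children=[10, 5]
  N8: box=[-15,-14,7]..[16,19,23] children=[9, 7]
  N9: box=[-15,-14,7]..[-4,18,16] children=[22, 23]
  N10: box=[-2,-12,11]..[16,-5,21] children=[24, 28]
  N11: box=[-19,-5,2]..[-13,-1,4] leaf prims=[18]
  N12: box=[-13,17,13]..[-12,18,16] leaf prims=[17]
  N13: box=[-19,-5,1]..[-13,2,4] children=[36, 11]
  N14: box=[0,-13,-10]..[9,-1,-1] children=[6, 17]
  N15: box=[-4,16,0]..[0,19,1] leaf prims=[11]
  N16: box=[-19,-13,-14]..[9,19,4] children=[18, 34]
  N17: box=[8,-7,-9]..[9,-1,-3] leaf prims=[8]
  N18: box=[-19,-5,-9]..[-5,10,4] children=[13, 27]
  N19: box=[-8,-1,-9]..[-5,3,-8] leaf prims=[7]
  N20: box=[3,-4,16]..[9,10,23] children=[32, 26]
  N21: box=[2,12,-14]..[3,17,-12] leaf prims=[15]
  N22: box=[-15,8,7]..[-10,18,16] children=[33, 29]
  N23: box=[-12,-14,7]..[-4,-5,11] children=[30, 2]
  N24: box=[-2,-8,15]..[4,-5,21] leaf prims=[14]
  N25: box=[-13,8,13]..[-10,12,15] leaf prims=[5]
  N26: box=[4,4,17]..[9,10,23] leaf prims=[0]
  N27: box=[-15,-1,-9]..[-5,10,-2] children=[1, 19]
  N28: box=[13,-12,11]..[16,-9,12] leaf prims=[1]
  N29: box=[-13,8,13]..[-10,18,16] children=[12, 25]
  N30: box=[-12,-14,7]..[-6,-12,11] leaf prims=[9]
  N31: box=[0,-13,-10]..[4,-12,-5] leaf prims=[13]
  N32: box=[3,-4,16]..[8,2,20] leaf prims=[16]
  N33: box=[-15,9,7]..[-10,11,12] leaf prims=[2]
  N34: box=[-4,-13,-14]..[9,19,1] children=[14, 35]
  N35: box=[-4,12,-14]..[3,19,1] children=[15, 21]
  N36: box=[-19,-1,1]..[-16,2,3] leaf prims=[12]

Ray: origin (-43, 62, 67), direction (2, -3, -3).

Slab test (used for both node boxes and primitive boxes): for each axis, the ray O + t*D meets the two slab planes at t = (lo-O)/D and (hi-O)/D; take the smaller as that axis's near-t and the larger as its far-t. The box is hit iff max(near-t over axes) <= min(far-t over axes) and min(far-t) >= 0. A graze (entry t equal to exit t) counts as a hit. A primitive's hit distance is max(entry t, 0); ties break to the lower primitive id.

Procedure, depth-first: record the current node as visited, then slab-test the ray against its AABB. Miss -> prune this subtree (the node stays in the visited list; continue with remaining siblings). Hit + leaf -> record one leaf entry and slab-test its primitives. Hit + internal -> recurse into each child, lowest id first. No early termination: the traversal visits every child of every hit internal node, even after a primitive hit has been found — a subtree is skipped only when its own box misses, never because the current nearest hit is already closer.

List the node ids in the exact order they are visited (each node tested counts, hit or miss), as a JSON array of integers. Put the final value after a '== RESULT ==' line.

Trace the traversal:
N0 x:[12,59/2] y:[43/3,76/3] z:[44/3,27] -> hit [44/3,76/3], descend [8, 16]
  N8 x:[14,59/2] y:[43/3,76/3] z:[44/3,20] -> hit [44/3,20], descend [7, 9]
    N7 x:[41/2,59/2] y:[43/3,74/3] z:[44/3,56/3] -> miss, prune
    N9 x:[14,39/2] y:[44/3,76/3] z:[17,20] -> hit [17,39/2], descend [22, 23]
      N22 x:[14,33/2] y:[44/3,18] z:[17,20] -> miss, prune
      N23 x:[31/2,39/2] y:[67/3,76/3] z:[56/3,20] -> miss, prune
  N16 x:[12,26] y:[43/3,25] z:[21,27] -> hit [21,25], descend [18, 34]
    N18 x:[12,19] y:[52/3,67/3] z:[21,76/3] -> miss, prune
    N34 x:[39/2,26] y:[43/3,25] z:[22,27] -> hit [22,25], descend [14, 35]
      N14 x:[43/2,26] y:[21,25] z:[68/3,77/3] -> hit [68/3,25], descend [6, 17]
        N6 x:[43/2,47/2] y:[67/3,25] z:[68/3,77/3] -> hit [68/3,47/2], descend [3, 31]
          N3 x:[22,23] y:[67/3,73/3] z:[68/3,73/3] -> hit [68/3,23] leaf, test {P4@t=68/3}
          N31 x:[43/2,47/2] y:[74/3,25] z:[24,77/3] -> miss, prune
        N17 x:[51/2,26] y:[21,23] z:[70/3,76/3] -> miss, prune
      N35 x:[39/2,23] y:[43/3,50/3] z:[22,27] -> miss, prune

15 AABB tests over nodes [0, 8, 7, 9, 22, 23, 16, 18, 34, 14, 6, 3, 31, 17, 35]; 1 leaf entered; closest P4.

== RESULT ==
[0, 8, 7, 9, 22, 23, 16, 18, 34, 14, 6, 3, 31, 17, 35]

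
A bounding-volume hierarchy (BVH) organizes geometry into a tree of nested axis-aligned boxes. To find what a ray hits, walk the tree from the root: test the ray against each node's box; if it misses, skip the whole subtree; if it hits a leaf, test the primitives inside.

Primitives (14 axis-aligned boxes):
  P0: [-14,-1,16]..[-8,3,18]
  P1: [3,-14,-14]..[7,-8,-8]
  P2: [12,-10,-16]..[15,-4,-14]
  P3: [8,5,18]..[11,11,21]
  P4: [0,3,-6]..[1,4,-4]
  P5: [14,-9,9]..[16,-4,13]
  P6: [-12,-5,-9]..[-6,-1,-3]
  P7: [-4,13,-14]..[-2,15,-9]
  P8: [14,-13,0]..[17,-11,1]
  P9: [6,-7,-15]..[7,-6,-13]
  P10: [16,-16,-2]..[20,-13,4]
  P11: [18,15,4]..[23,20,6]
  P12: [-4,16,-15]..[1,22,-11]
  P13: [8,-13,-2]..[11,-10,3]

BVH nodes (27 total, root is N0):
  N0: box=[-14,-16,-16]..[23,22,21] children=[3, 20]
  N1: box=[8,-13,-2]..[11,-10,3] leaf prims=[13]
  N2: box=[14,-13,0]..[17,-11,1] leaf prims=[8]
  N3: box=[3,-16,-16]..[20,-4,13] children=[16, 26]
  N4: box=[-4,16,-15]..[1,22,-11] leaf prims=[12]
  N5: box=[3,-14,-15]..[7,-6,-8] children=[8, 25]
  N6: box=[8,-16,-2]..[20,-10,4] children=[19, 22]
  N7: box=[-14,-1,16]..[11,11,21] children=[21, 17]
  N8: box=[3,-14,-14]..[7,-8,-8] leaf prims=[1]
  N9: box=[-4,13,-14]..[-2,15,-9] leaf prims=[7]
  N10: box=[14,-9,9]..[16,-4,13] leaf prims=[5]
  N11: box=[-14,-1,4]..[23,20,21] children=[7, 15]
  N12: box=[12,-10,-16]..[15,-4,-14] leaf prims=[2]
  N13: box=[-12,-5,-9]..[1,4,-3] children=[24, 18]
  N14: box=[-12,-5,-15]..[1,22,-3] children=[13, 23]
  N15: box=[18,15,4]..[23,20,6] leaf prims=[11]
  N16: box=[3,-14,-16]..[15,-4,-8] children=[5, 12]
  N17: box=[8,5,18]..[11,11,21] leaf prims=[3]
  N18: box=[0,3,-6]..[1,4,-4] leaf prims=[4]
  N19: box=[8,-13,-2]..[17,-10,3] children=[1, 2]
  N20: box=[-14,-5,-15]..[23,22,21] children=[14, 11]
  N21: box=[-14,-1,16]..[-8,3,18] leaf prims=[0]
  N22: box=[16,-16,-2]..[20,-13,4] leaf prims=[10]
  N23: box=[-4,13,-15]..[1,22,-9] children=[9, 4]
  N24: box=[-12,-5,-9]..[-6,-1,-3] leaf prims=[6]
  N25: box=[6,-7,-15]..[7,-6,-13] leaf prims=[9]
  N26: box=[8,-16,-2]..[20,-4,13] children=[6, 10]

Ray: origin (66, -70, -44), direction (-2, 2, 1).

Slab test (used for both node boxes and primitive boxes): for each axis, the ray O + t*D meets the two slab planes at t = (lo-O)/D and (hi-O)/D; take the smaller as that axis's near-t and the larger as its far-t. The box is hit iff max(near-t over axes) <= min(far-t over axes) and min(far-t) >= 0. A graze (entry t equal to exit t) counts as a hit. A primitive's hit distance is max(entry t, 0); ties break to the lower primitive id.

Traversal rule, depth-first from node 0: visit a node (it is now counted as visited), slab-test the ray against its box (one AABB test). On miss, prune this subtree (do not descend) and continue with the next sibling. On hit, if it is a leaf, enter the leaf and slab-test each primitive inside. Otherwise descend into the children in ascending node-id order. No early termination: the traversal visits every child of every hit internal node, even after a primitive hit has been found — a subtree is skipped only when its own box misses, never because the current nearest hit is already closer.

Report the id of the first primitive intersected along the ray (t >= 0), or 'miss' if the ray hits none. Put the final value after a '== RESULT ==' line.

Trace the traversal:
N0 x:[43/2,40] y:[27,46] z:[28,65] -> hit [28,40], descend [3, 20]
  N3 x:[23,63/2] y:[27,33] z:[28,57] -> hit [28,63/2], descend [16, 26]
    N16 x:[51/2,63/2] y:[28,33] z:[28,36] -> hit [28,63/2], descend [5, 12]
      N5 x:[59/2,63/2] y:[28,32] z:[29,36] -> hit [59/2,63/2], descend [8, 25]
        N8 x:[59/2,63/2] y:[28,31] z:[30,36] -> hit [30,31] leaf, test {P1@t=30}
        N25 x:[59/2,30] y:[63/2,32] z:[29,31] -> miss, prune
      N12 x:[51/2,27] y:[30,33] z:[28,30] -> miss, prune
    N26 x:[23,29] y:[27,33] z:[42,57] -> miss, prune
  N20 x:[43/2,40] y:[65/2,46] z:[29,65] -> hit [65/2,40], descend [11, 14]
    N11 x:[43/2,40] y:[69/2,45] z:[48,65] -> miss, prune
    N14 x:[65/2,39] y:[65/2,46] z:[29,41] -> hit [65/2,39], descend [13, 23]
      N13 x:[65/2,39] y:[65/2,37] z:[35,41] -> hit [35,37], descend [18, 24]
        N18 x:[65/2,33] y:[73/2,37] z:[38,40] -> miss, prune
        N24 x:[36,39] y:[65/2,69/2] z:[35,41] -> miss, prune
      N23 x:[65/2,35] y:[83/2,46] z:[29,35] -> miss, prune

15 AABB tests over nodes [0, 3, 16, 5, 8, 25, 12, 26, 20, 11, 14, 13, 18, 24, 23]; 1 leaf entered; closest P1.

== RESULT ==
1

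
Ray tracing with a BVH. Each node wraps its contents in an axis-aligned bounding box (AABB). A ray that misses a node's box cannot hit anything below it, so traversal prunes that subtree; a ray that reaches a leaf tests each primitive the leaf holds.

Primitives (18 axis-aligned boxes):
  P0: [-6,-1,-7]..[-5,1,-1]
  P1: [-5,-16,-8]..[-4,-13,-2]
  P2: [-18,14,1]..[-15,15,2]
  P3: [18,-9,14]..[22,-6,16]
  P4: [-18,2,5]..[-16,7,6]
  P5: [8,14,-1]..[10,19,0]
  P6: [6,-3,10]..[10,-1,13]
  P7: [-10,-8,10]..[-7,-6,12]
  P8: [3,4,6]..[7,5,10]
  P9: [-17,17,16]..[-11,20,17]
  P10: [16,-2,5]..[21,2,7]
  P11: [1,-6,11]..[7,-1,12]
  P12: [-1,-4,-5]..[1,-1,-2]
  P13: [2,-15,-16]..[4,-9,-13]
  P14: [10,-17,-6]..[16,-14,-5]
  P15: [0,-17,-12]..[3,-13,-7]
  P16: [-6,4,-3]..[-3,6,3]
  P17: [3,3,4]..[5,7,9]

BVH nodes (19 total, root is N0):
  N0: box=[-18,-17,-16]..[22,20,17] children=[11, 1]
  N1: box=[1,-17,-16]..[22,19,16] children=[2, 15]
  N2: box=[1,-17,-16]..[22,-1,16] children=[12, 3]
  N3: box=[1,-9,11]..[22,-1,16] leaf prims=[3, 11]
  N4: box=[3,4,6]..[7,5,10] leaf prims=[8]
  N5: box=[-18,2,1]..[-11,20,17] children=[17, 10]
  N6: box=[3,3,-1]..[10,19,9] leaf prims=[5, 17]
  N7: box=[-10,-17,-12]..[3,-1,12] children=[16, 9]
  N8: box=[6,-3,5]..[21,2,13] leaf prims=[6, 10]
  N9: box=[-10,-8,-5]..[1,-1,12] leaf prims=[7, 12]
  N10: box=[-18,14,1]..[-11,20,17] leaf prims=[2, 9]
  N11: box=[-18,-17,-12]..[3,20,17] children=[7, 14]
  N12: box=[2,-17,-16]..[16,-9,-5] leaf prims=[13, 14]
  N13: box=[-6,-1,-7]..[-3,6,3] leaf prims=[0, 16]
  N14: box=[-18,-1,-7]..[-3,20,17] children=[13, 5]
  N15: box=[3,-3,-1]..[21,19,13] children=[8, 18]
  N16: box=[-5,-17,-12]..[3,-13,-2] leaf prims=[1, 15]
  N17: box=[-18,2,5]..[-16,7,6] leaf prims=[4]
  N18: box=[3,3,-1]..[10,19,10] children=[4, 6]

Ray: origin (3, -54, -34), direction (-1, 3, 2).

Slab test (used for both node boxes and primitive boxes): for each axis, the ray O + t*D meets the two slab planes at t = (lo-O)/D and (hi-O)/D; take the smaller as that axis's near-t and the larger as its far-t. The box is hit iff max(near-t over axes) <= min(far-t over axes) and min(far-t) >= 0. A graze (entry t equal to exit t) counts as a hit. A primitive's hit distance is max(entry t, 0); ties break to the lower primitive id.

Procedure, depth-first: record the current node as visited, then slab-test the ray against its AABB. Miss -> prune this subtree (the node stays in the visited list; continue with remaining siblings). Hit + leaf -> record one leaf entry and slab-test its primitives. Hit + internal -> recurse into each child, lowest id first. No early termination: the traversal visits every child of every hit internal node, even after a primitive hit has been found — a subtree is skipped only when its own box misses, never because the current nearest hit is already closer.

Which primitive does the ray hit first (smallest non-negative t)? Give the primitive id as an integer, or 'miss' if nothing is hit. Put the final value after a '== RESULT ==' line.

Walk:
N0 x:[-19,21] y:[37/3,74/3] z:[9,51/2] -> hit [37/3,21], descend [1, 11]
  N1 x:[-19,2] y:[37/3,73/3] z:[9,25] -> miss, prune
  N11 x:[0,21] y:[37/3,74/3] z:[11,51/2] -> hit [37/3,21], descend [7, 14]
    N7 x:[0,13] y:[37/3,53/3] z:[11,23] -> hit [37/3,13], descend [9, 16]
      N9 x:[2,13] y:[46/3,53/3] z:[29/2,23] -> miss, prune
      N16 x:[0,8] y:[37/3,41/3] z:[11,16] -> miss, prune
    N14 x:[6,21] y:[53/3,74/3] z:[27/2,51/2] -> hit [53/3,21], descend [5, 13]
      N5 x:[14,21] y:[56/3,74/3] z:[35/2,51/2] -> hit [56/3,21], descend [10, 17]
        N10 x:[14,21] y:[68/3,74/3] z:[35/2,51/2] -> miss, prune
        N17 x:[19,21] y:[56/3,61/3] z:[39/2,20] -> hit [39/2,20] leaf, test {P4@t=39/2}
      N13 x:[6,9] y:[53/3,20] z:[27/2,37/2] -> miss, prune

Summary -> nodes [0, 1, 11, 7, 9, 16, 14, 5, 10, 17, 13]; box-tests=11; leaf-entries=1; first=P4

== RESULT ==
4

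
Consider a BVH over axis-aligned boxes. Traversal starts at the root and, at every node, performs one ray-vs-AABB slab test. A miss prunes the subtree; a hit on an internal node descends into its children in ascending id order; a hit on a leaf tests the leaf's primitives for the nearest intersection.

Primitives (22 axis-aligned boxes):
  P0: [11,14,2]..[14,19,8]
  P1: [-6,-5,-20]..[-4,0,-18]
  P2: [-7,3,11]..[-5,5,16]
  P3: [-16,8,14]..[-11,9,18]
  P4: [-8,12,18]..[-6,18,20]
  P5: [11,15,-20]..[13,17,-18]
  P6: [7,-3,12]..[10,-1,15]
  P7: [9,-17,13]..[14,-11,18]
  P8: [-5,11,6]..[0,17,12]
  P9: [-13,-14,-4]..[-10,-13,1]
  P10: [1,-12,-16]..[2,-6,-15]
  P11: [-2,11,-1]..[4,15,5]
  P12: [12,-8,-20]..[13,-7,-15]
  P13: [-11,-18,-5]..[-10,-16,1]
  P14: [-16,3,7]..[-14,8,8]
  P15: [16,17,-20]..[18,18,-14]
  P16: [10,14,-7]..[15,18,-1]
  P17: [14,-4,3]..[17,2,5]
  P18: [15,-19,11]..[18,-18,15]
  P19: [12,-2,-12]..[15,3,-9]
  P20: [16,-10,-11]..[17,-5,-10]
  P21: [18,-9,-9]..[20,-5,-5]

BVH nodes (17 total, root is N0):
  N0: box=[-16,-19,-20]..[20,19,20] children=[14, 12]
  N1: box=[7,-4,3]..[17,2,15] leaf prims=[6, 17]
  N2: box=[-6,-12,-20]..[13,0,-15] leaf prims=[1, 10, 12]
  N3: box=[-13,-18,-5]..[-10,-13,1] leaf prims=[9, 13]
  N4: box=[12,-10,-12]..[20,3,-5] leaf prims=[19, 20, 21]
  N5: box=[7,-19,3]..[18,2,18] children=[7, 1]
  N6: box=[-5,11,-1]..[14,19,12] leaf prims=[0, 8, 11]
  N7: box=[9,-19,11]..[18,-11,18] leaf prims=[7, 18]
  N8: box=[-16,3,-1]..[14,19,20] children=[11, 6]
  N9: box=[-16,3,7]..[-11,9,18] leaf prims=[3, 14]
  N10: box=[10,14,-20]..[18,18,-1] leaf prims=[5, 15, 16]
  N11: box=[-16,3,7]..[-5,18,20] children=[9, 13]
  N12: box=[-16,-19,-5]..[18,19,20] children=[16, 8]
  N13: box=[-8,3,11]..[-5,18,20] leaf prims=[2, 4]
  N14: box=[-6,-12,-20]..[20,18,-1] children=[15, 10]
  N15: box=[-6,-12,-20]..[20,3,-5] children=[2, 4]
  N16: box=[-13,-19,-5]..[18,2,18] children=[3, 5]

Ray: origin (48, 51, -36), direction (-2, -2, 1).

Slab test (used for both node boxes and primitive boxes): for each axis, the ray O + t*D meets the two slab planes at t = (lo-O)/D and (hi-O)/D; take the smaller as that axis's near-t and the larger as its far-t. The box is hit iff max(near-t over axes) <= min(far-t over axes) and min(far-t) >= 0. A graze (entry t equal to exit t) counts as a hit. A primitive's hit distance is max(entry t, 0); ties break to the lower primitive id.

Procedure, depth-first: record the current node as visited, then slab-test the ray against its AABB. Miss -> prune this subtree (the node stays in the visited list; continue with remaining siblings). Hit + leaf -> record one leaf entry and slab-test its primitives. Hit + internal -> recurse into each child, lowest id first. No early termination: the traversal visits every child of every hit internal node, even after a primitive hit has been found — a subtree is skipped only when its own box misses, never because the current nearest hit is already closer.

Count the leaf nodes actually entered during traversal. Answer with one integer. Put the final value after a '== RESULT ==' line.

Trace the traversal:
N0 x:[14,32] y:[16,35] z:[16,56] -> hit [16,32], descend [12, 14]
  N12 x:[15,32] y:[16,35] z:[31,56] -> hit [31,32], descend [8, 16]
    N8 x:[17,32] y:[16,24] z:[35,56] -> miss, prune
    N16 x:[15,61/2] y:[49/2,35] z:[31,54] -> miss, prune
  N14 x:[14,27] y:[33/2,63/2] z:[16,35] -> hit [33/2,27], descend [10, 15]
    N10 x:[15,19] y:[33/2,37/2] z:[16,35] -> hit [33/2,37/2] leaf, test {P5@t=35/2, P15(miss), P16(miss)}
    N15 x:[14,27] y:[24,63/2] z:[16,31] -> hit [24,27], descend [2, 4]
      N2 x:[35/2,27] y:[51/2,63/2] z:[16,21] -> miss, prune
      N4 x:[14,18] y:[24,61/2] z:[24,31] -> miss, prune

9 AABB tests over nodes [0, 12, 8, 16, 14, 10, 15, 2, 4]; 1 leaf entered; closest P5.

== RESULT ==
1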